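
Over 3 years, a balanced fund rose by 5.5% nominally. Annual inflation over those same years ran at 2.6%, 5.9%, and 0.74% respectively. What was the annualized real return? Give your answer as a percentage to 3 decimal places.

-1.220%

Cumulative inflation factor: 1.026 × 1.059 × 1.0074 ≈ 1.09457.
Nominal growth factor: 1.05500. Real growth factor = 1.05500 / 1.09457 ≈ 0.96384.
Annualized: 0.96384^(1/3) − 1 ≈ -0.01220.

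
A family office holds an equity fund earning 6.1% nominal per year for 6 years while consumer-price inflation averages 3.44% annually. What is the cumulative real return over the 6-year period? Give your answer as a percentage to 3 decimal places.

The annual real rate is (1+6.1%)/(1+3.44%) − 1 = 2.5715%.
Compounded over 6 years: (1 + 0.025715)^6 − 1 ≈ 0.16456.

16.456%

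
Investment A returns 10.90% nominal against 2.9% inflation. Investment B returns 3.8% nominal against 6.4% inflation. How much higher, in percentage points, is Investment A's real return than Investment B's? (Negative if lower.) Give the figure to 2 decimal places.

Investment A real return: 1.1090/1.029 − 1 = 7.775%.
Investment B real return: 1.038/1.064 − 1 = -2.444%.
Difference: 7.775 − (-2.444) = 10.219 pp.

10.22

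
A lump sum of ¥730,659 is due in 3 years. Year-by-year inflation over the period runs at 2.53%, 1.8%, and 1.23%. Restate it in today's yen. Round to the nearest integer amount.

¥691,523

Price-level factor over 3 years: 1.0253 × 1.018 × 1.0123 ≈ 1.0565935914.
Purchasing power today: ¥730,659 divided by that factor.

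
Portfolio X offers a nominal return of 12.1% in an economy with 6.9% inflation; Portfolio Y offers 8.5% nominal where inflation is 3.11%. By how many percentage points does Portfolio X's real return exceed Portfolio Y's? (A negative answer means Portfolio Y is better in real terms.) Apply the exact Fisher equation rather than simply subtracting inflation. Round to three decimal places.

Portfolio X real return: 1.121/1.069 − 1 = 4.8644%.
Portfolio Y real return: 1.085/1.0311 − 1 = 5.2274%.
Difference: 4.8644 − 5.2274 = -0.3630 pp.

-0.363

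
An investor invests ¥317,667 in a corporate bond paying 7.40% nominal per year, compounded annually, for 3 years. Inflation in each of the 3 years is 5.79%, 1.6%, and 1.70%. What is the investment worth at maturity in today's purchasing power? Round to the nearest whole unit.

Nominal value at maturity: ¥317,667 × (1 + 7.40%)^3 ≈ ¥393,536.
Price-level factor over 3 years: 1.0579 × 1.016 × 1.0170 = 1.0930984488.
The maturity value deflated by that factor is the answer in today's purchasing power.

¥360,019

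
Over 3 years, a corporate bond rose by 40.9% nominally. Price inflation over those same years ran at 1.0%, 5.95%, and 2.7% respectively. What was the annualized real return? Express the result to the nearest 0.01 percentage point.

8.64%

Cumulative inflation factor: 1.010 × 1.0595 × 1.027 ≈ 1.09899.
Nominal growth factor: 1.40900. Real growth factor = 1.40900 / 1.09899 ≈ 1.28209.
Annualized: 1.28209^(1/3) − 1 ≈ 0.08636.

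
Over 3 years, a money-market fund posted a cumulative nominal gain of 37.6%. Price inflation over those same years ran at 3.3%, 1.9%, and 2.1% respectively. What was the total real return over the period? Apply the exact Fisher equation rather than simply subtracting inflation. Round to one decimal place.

Cumulative inflation factor: 1.033 × 1.019 × 1.021 ≈ 1.07473.
Nominal growth factor: 1.37600. Real growth factor = 1.37600 / 1.07473 ≈ 1.28032.
Total real return ≈ 28.0319%.

28.0%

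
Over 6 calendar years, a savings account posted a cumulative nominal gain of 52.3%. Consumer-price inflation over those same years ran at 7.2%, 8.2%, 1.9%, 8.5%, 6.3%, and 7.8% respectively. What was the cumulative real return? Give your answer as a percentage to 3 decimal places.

Cumulative inflation factor: 1.072 × 1.082 × 1.019 × 1.085 × 1.063 × 1.078 ≈ 1.46953.
Nominal growth factor: 1.52300. Real growth factor = 1.52300 / 1.46953 ≈ 1.03639.
Total real return ≈ 3.6387%.

3.639%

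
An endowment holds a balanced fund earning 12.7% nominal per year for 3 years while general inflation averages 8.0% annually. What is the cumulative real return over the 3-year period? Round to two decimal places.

13.63%

The annual real rate is (1+12.7%)/(1+8.0%) − 1 = 4.3519%.
Compounded over 3 years: (1 + 0.043519)^3 − 1 ≈ 0.13632.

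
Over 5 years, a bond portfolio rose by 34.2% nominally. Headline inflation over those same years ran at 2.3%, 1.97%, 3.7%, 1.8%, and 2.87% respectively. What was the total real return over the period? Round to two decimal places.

18.46%

Cumulative inflation factor: 1.023 × 1.0197 × 1.037 × 1.018 × 1.0287 ≈ 1.13283.
Nominal growth factor: 1.34200. Real growth factor = 1.34200 / 1.13283 ≈ 1.18465.
Total real return ≈ 18.4648%.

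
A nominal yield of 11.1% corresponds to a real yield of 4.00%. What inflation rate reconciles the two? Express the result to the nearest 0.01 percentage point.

From (1+r_nom) = (1+r_real)(1+π), we get 1+π = (1 + 11.1%)/(1 + 4.00%) = 1.111/1.0400 ≈ 1.06827.
So π ≈ 6.8269%.

6.83%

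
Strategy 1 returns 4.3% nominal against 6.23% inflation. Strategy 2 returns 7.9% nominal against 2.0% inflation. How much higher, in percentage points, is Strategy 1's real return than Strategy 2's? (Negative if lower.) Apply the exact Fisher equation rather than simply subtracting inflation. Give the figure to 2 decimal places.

-7.60

Strategy 1 real return: 1.043/1.0623 − 1 = -1.817%.
Strategy 2 real return: 1.079/1.020 − 1 = 5.784%.
Difference: -1.817 − 5.784 = -7.601 pp.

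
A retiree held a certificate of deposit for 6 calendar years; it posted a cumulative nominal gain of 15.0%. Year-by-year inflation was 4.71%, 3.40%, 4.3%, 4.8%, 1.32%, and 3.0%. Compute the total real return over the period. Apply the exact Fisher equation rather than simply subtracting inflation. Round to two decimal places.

-6.89%

Cumulative inflation factor: 1.0471 × 1.0340 × 1.043 × 1.048 × 1.0132 × 1.030 ≈ 1.23506.
Nominal growth factor: 1.15000. Real growth factor = 1.15000 / 1.23506 ≈ 0.93113.
Total real return ≈ -6.8868%.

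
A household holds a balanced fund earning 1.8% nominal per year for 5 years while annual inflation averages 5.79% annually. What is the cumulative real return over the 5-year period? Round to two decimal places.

The annual real rate is (1+1.8%)/(1+5.79%) − 1 = -3.7716%.
Compounded over 5 years: (1 + -0.037716)^5 − 1 ≈ -0.17488.

-17.49%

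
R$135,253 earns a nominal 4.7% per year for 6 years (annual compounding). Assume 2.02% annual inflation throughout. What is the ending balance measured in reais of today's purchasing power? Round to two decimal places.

Nominal value at maturity: R$135,253 × (1 + 4.7%)^6 ≈ R$178,166.89.
Price-level factor over 6 years: (1 + 2.02%)^6 ≈ 1.1274879659.
The maturity value deflated by that factor is the answer in today's purchasing power.

R$158,021.10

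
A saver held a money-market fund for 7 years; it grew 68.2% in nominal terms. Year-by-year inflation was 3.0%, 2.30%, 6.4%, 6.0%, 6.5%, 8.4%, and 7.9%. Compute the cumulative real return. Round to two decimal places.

13.62%

Cumulative inflation factor: 1.030 × 1.0230 × 1.064 × 1.060 × 1.065 × 1.084 × 1.079 ≈ 1.48034.
Nominal growth factor: 1.68200. Real growth factor = 1.68200 / 1.48034 ≈ 1.13623.
Total real return ≈ 13.6228%.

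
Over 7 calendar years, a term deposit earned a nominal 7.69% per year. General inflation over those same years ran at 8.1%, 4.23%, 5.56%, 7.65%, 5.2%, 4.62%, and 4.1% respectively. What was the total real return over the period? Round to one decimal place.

14.5%

Cumulative inflation factor: 1.081 × 1.0423 × 1.0556 × 1.0765 × 1.052 × 1.0462 × 1.041 ≈ 1.46694.
Nominal growth factor: 1.67968. Real growth factor = 1.67968 / 1.46694 ≈ 1.14502.
Total real return ≈ 14.5024%.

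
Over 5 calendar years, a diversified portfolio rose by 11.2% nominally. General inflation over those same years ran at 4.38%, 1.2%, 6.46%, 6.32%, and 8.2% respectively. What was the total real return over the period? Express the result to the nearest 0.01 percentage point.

-14.04%

Cumulative inflation factor: 1.0438 × 1.012 × 1.0646 × 1.0632 × 1.082 ≈ 1.29368.
Nominal growth factor: 1.11200. Real growth factor = 1.11200 / 1.29368 ≈ 0.85956.
Total real return ≈ -14.0436%.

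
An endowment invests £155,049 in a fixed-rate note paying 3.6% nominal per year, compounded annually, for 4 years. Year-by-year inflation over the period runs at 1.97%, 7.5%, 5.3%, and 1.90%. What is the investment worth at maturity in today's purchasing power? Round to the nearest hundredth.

£151,853.41

Nominal value at maturity: £155,049 × (1 + 3.6%)^4 ≈ £178,610.91.
Price-level factor over 4 years: 1.0197 × 1.075 × 1.053 × 1.0190 ≈ 1.1762061307.
The maturity value deflated by that factor is the answer in today's purchasing power.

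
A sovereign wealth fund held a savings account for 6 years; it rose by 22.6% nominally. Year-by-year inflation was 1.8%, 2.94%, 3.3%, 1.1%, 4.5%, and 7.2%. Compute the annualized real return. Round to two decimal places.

Cumulative inflation factor: 1.018 × 1.0294 × 1.033 × 1.011 × 1.045 × 1.072 ≈ 1.22601.
Nominal growth factor: 1.22600. Real growth factor = 1.22600 / 1.22601 ≈ 0.99999.
Annualized: 0.99999^(1/6) − 1 ≈ 0.00000.

0.00%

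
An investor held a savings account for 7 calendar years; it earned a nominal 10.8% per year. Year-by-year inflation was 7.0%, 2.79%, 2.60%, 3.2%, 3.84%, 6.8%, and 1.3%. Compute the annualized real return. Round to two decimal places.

6.63%

Cumulative inflation factor: 1.070 × 1.0279 × 1.0260 × 1.032 × 1.0384 × 1.068 × 1.013 ≈ 1.30830.
Nominal growth factor: 2.05012. Real growth factor = 2.05012 / 1.30830 ≈ 1.56701.
Annualized: 1.56701^(1/7) − 1 ≈ 0.06627.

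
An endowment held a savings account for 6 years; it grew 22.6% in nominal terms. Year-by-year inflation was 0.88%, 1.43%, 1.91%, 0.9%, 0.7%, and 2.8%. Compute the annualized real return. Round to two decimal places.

1.99%

Cumulative inflation factor: 1.0088 × 1.0143 × 1.0191 × 1.009 × 1.007 × 1.028 ≈ 1.08919.
Nominal growth factor: 1.22600. Real growth factor = 1.22600 / 1.08919 ≈ 1.12561.
Annualized: 1.12561^(1/6) − 1 ≈ 0.01992.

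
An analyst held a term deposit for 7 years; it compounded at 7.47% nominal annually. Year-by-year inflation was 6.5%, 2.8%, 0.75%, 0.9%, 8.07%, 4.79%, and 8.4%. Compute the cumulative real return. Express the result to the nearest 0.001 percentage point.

Cumulative inflation factor: 1.065 × 1.028 × 1.0075 × 1.009 × 1.0807 × 1.0479 × 1.084 ≈ 1.36626.
Nominal growth factor: 1.65581. Real growth factor = 1.65581 / 1.36626 ≈ 1.21193.
Total real return ≈ 21.1930%.

21.193%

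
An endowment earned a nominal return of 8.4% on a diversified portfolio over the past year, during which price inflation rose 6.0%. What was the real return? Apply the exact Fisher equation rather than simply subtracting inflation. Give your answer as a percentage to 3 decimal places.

Real return via the Fisher equation: (1 + 8.4%)/(1 + 6.0%) − 1 = 1.084/1.060 − 1 ≈ 0.02264.

2.264%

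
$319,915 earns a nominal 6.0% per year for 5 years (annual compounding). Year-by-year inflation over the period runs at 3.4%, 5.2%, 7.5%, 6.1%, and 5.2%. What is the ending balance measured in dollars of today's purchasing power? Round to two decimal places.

Nominal value at maturity: $319,915 × (1 + 6.0%)^5 ≈ $428,118.44.
Price-level factor over 5 years: 1.034 × 1.052 × 1.075 × 1.061 × 1.052 ≈ 1.3051963979.
The maturity value deflated by that factor is the answer in today's purchasing power.

$328,010.74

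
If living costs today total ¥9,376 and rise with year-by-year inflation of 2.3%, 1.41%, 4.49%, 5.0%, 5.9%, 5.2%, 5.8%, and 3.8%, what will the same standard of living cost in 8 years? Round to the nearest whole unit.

¥13,057

Cumulative price-level factor: 1.023 × 1.0141 × 1.0449 × 1.050 × 1.059 × 1.052 × 1.058 × 1.038 ≈ 1.3925640065.
Multiplying ¥9,376 by the price-level factor gives the future nominal sum.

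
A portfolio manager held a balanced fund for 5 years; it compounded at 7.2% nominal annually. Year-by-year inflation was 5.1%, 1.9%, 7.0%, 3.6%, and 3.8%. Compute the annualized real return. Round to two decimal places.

Cumulative inflation factor: 1.051 × 1.019 × 1.070 × 1.036 × 1.038 ≈ 1.23230.
Nominal growth factor: 1.41571. Real growth factor = 1.41571 / 1.23230 ≈ 1.14883.
Annualized: 1.14883^(1/5) − 1 ≈ 0.02814.

2.81%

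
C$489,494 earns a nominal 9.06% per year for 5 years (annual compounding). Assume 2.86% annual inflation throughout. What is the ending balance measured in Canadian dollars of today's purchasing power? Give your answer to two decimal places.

Nominal value at maturity: C$489,494 × (1 + 9.06%)^5 ≈ C$755,222.36.
Price-level factor over 5 years: (1 + 2.86%)^5 ≈ 1.1514169010.
The maturity value deflated by that factor is the answer in today's purchasing power.

C$655,906.96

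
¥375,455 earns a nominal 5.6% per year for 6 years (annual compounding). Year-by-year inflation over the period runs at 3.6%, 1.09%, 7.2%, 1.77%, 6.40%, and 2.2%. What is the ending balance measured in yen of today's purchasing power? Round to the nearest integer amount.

¥419,051

Nominal value at maturity: ¥375,455 × (1 + 5.6%)^6 ≈ ¥520,645.
Price-level factor over 6 years: 1.036 × 1.0109 × 1.072 × 1.0177 × 1.0640 × 1.022 ≈ 1.2424388861.
Dividing the nominal maturity value by the price-level factor gives the value in today's money.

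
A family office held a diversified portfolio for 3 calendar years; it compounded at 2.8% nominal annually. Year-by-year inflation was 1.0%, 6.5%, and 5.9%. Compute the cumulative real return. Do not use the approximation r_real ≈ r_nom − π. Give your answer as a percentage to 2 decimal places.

-4.63%

Cumulative inflation factor: 1.010 × 1.065 × 1.059 ≈ 1.13911.
Nominal growth factor: 1.08637. Real growth factor = 1.08637 / 1.13911 ≈ 0.95370.
Total real return ≈ -4.6299%.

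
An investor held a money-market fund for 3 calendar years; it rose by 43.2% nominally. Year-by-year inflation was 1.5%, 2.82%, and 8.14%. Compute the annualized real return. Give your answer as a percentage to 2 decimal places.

8.26%

Cumulative inflation factor: 1.015 × 1.0282 × 1.0814 ≈ 1.12857.
Nominal growth factor: 1.43200. Real growth factor = 1.43200 / 1.12857 ≈ 1.26886.
Annualized: 1.26886^(1/3) − 1 ≈ 0.08261.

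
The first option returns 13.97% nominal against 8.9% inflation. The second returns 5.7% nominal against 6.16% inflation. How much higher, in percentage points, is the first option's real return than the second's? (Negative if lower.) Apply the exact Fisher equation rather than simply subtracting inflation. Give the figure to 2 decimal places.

The first option real return: 1.1397/1.089 − 1 = 4.656%.
The second real return: 1.057/1.0616 − 1 = -0.433%.
Difference: 4.656 − (-0.433) = 5.089 pp.

5.09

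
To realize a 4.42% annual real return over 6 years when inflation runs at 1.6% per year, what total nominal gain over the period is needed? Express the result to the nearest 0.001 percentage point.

Required annual nominal rate: (1+4.42%)(1+1.6%) − 1 = 6.09072%.
Cumulative over 6 years: (1 + 0.0609072)^6 − 1 ≈ 0.42582.

42.582%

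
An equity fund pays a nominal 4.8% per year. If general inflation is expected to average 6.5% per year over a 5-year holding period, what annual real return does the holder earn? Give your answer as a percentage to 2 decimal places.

With constant rates the annual real return is the same each year: (1+4.8%)/(1+6.5%) − 1 = -0.01596.

-1.60%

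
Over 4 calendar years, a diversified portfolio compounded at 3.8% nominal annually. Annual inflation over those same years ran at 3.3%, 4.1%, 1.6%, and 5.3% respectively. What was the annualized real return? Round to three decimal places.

0.226%

Cumulative inflation factor: 1.033 × 1.041 × 1.016 × 1.053 ≈ 1.15046.
Nominal growth factor: 1.16089. Real growth factor = 1.16089 / 1.15046 ≈ 1.00906.
Annualized: 1.00906^(1/4) − 1 ≈ 0.00226.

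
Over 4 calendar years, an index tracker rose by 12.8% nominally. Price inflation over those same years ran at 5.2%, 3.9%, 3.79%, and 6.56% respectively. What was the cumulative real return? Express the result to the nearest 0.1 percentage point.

Cumulative inflation factor: 1.052 × 1.039 × 1.0379 × 1.0656 ≈ 1.20887.
Nominal growth factor: 1.12800. Real growth factor = 1.12800 / 1.20887 ≈ 0.93310.
Total real return ≈ -6.6900%.

-6.7%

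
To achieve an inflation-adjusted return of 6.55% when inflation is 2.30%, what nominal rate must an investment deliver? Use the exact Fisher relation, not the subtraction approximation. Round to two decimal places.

9.00%

By the Fisher equation, 1 + r_nom = (1 + 6.55%)(1 + 2.30%) = 1.0655 × 1.0230 = 1.0900065.
So r_nom = 9.00065%.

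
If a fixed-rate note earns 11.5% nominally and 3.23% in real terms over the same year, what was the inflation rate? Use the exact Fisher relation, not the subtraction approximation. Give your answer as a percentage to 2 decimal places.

From (1+r_nom) = (1+r_real)(1+π), we get 1+π = (1 + 11.5%)/(1 + 3.23%) = 1.115/1.0323 ≈ 1.08011.
So π ≈ 8.0112%.

8.01%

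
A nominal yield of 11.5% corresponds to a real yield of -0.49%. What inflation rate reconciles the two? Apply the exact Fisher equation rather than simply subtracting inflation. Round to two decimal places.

From (1+r_nom) = (1+r_real)(1+π), we get 1+π = (1 + 11.5%)/(1 − 0.49%) = 1.115/0.9951 ≈ 1.12049.
So π ≈ 12.0490%.

12.05%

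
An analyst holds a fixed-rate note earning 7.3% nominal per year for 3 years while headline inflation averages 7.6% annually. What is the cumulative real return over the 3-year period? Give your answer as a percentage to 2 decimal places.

The annual real rate is (1+7.3%)/(1+7.6%) − 1 = -0.2788%.
Compounded over 3 years: (1 + -0.002788)^3 − 1 ≈ -0.00834.

-0.83%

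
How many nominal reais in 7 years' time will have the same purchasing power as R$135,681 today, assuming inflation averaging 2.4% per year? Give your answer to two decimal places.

R$160,183.85

Cumulative price-level factor: (1+2.4%)^7 ≈ 1.1805916207.
The nominal amount required is R$135,681 scaled up by that factor.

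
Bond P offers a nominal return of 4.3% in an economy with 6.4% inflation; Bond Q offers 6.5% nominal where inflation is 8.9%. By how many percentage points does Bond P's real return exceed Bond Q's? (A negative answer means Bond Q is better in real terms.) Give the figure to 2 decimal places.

0.23

Bond P real return: 1.043/1.064 − 1 = -1.974%.
Bond Q real return: 1.065/1.089 − 1 = -2.204%.
Difference: -1.974 − (-2.204) = 0.230 pp.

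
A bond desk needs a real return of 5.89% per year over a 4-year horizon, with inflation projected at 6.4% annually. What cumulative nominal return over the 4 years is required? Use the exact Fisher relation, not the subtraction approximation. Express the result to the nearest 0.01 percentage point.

61.13%

Required annual nominal rate: (1+5.89%)(1+6.4%) − 1 = 12.66696%.
Cumulative over 4 years: (1 + 0.1266696)^4 − 1 ≈ 0.61134.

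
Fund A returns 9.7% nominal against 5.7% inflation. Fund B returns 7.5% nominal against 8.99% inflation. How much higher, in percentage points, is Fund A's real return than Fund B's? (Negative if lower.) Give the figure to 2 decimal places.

5.15

Fund A real return: 1.097/1.057 − 1 = 3.784%.
Fund B real return: 1.075/1.0899 − 1 = -1.367%.
Difference: 3.784 − (-1.367) = 5.151 pp.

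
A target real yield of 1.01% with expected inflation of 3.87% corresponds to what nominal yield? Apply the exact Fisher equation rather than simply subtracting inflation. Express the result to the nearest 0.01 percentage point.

By the Fisher equation, 1 + r_nom = (1 + 1.01%)(1 + 3.87%) = 1.0101 × 1.0387 = 1.04919087.
So r_nom = 4.919087%.

4.92%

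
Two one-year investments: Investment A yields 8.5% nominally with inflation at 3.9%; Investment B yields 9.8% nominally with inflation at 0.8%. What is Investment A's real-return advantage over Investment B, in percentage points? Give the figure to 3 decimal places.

Investment A real return: 1.085/1.039 − 1 = 4.4273%.
Investment B real return: 1.098/1.008 − 1 = 8.9286%.
Difference: 4.4273 − 8.9286 = -4.5013 pp.

-4.501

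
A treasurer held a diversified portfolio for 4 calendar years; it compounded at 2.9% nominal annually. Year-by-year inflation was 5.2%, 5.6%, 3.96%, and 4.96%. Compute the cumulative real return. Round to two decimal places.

-7.51%

Cumulative inflation factor: 1.052 × 1.056 × 1.0396 × 1.0496 ≈ 1.21219.
Nominal growth factor: 1.12114. Real growth factor = 1.12114 / 1.21219 ≈ 0.92489.
Total real return ≈ -7.5106%.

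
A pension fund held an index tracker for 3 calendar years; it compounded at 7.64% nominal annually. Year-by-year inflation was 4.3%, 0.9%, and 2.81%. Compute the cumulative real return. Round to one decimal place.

Cumulative inflation factor: 1.043 × 1.009 × 1.0281 ≈ 1.08196.
Nominal growth factor: 1.24716. Real growth factor = 1.24716 / 1.08196 ≈ 1.15268.
Total real return ≈ 15.2684%.

15.3%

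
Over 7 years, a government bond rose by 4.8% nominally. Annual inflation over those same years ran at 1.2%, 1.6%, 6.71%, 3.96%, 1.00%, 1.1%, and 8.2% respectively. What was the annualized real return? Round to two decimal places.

Cumulative inflation factor: 1.012 × 1.016 × 1.0671 × 1.0396 × 1.0100 × 1.011 × 1.082 ≈ 1.26022.
Nominal growth factor: 1.04800. Real growth factor = 1.04800 / 1.26022 ≈ 0.83160.
Annualized: 0.83160^(1/7) − 1 ≈ -0.02600.

-2.60%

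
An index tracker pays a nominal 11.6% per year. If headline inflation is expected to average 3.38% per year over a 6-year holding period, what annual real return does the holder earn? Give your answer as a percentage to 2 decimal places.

With constant rates the annual real return is the same each year: (1+11.6%)/(1+3.38%) − 1 = 0.07951.

7.95%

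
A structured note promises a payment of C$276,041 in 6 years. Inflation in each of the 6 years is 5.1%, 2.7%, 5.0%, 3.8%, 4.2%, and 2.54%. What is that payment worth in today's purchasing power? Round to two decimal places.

Price-level factor over 6 years: 1.051 × 1.027 × 1.050 × 1.038 × 1.042 × 1.0254 ≈ 1.2569582254.
Purchasing power today: C$276,041 divided by that factor.

C$219,610.32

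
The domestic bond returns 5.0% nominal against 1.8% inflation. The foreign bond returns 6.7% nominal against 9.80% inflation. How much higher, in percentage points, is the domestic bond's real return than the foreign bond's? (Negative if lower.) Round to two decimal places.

The domestic bond real return: 1.050/1.018 − 1 = 3.143%.
The foreign bond real return: 1.067/1.0980 − 1 = -2.823%.
Difference: 3.143 − (-2.823) = 5.966 pp.

5.97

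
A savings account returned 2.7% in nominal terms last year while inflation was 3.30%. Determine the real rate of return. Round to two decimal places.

Real return via the Fisher equation: (1 + 2.7%)/(1 + 3.30%) − 1 = 1.027/1.0330 − 1 ≈ -0.00581.

-0.58%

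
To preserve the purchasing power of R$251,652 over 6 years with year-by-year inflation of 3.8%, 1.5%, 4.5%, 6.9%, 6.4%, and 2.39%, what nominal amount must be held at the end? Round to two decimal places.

R$322,668.78

Cumulative price-level factor: 1.038 × 1.015 × 1.045 × 1.069 × 1.064 × 1.0239 ≈ 1.2822023319.
The nominal amount required is R$251,652 scaled up by that factor.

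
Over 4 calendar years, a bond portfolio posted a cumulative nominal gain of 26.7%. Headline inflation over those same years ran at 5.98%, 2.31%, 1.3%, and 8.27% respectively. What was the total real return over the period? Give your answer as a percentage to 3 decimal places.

Cumulative inflation factor: 1.0598 × 1.0231 × 1.013 × 1.0827 ≈ 1.18921.
Nominal growth factor: 1.26700. Real growth factor = 1.26700 / 1.18921 ≈ 1.06541.
Total real return ≈ 6.5411%.

6.541%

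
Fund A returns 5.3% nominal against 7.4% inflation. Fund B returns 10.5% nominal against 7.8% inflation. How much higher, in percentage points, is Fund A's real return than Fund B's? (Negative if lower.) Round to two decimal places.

Fund A real return: 1.053/1.074 − 1 = -1.955%.
Fund B real return: 1.105/1.078 − 1 = 2.505%.
Difference: -1.955 − 2.505 = -4.460 pp.

-4.46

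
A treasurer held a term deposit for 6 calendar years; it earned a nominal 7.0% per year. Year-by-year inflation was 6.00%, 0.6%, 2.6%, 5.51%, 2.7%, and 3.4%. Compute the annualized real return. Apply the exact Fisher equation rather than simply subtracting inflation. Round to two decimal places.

3.43%

Cumulative inflation factor: 1.0600 × 1.006 × 1.026 × 1.0551 × 1.027 × 1.034 ≈ 1.22585.
Nominal growth factor: 1.50073. Real growth factor = 1.50073 / 1.22585 ≈ 1.22424.
Annualized: 1.22424^(1/6) − 1 ≈ 0.03430.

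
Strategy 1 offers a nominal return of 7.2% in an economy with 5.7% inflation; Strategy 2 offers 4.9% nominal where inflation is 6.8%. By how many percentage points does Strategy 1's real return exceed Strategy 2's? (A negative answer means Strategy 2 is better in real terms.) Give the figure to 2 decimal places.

Strategy 1 real return: 1.072/1.057 − 1 = 1.419%.
Strategy 2 real return: 1.049/1.068 − 1 = -1.779%.
Difference: 1.419 − (-1.779) = 3.198 pp.

3.20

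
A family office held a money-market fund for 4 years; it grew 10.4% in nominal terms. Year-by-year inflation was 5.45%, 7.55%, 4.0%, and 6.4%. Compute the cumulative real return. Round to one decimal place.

-12.0%

Cumulative inflation factor: 1.0545 × 1.0755 × 1.040 × 1.064 ≈ 1.25497.
Nominal growth factor: 1.10400. Real growth factor = 1.10400 / 1.25497 ≈ 0.87971.
Total real return ≈ -12.0295%.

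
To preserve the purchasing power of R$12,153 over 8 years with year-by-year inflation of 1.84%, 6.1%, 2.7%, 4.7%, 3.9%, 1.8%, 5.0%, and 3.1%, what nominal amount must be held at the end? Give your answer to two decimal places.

R$16,167.60

Cumulative price-level factor: 1.0184 × 1.061 × 1.027 × 1.047 × 1.039 × 1.018 × 1.050 × 1.031 ≈ 1.3303385919.
Multiplying R$12,153 by the price-level factor gives the future nominal sum.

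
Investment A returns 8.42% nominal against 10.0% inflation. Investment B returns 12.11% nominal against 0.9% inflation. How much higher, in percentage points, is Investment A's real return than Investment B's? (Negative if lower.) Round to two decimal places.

Investment A real return: 1.0842/1.100 − 1 = -1.436%.
Investment B real return: 1.1211/1.009 − 1 = 11.110%.
Difference: -1.436 − 11.110 = -12.546 pp.

-12.55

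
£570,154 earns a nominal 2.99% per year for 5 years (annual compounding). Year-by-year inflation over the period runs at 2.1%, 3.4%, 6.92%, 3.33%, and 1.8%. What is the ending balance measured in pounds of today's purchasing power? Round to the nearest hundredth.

£556,401.16

Nominal value at maturity: £570,154 × (1 + 2.99%)^5 ≈ £660,643.96.
Price-level factor over 5 years: 1.021 × 1.034 × 1.0692 × 1.0333 × 1.018 ≈ 1.1873518639.
The maturity value deflated by that factor is the answer in today's purchasing power.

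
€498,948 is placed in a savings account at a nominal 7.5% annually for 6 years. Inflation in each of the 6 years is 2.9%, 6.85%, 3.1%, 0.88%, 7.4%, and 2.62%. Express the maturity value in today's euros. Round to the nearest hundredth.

€610,964.73

Nominal value at maturity: €498,948 × (1 + 7.5%)^6 ≈ €770,027.21.
Price-level factor over 6 years: 1.029 × 1.0685 × 1.031 × 1.0088 × 1.074 × 1.0262 ≈ 1.2603464191.
Dividing the nominal maturity value by the price-level factor gives the value in today's money.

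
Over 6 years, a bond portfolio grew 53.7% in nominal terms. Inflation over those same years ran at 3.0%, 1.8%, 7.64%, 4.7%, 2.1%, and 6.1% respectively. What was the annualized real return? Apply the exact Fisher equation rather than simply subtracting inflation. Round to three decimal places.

3.095%

Cumulative inflation factor: 1.030 × 1.018 × 1.0764 × 1.047 × 1.021 × 1.061 ≈ 1.28011.
Nominal growth factor: 1.53700. Real growth factor = 1.53700 / 1.28011 ≈ 1.20068.
Annualized: 1.20068^(1/6) − 1 ≈ 0.03095.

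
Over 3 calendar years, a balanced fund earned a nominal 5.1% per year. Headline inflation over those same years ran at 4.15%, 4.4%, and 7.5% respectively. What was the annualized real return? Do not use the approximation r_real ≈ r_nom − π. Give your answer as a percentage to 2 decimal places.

-0.23%

Cumulative inflation factor: 1.0415 × 1.044 × 1.075 ≈ 1.16888.
Nominal growth factor: 1.16094. Real growth factor = 1.16094 / 1.16888 ≈ 0.99321.
Annualized: 0.99321^(1/3) − 1 ≈ -0.00227.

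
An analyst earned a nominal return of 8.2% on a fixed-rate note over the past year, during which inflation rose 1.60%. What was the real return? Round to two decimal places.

6.50%

Real return via the Fisher equation: (1 + 8.2%)/(1 + 1.60%) − 1 = 1.082/1.0160 − 1 ≈ 0.06496.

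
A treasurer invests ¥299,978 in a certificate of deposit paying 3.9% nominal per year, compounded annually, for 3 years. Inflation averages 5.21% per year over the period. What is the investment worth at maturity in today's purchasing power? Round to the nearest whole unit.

¥288,912

Nominal value at maturity: ¥299,978 × (1 + 3.9%)^3 ≈ ¥336,462.
Price-level factor over 3 years: (1 + 5.21%)^3 ≈ 1.1645846508.
The maturity value deflated by that factor is the answer in today's purchasing power.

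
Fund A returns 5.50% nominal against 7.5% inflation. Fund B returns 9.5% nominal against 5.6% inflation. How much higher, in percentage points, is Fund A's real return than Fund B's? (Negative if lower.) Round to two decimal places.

-5.55

Fund A real return: 1.0550/1.075 − 1 = -1.860%.
Fund B real return: 1.095/1.056 − 1 = 3.693%.
Difference: -1.860 − 3.693 = -5.553 pp.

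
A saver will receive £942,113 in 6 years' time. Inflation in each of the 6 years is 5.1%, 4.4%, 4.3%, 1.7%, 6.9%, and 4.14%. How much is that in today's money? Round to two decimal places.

£727,108.53

Price-level factor over 6 years: 1.051 × 1.044 × 1.043 × 1.017 × 1.069 × 1.0414 ≈ 1.2956978991.
Purchasing power today: £942,113 divided by that factor.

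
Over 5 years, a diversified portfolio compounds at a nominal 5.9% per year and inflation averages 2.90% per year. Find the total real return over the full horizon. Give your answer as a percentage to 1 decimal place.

The annual real rate is (1+5.9%)/(1+2.90%) − 1 = 2.9155%.
Compounded over 5 years: (1 + 0.029155)^5 − 1 ≈ 0.15452.

15.5%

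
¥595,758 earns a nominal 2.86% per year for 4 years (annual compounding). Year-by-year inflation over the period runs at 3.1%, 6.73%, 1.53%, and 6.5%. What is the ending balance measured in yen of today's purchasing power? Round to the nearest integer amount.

¥560,489

Nominal value at maturity: ¥595,758 × (1 + 2.86%)^4 ≈ ¥666,893.
Price-level factor over 4 years: 1.031 × 1.0673 × 1.0153 × 1.065 ≈ 1.1898416541.
Dividing the nominal maturity value by the price-level factor gives the value in today's money.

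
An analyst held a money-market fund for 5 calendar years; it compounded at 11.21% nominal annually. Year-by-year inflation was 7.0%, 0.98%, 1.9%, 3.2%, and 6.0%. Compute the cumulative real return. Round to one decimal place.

41.2%

Cumulative inflation factor: 1.070 × 1.0098 × 1.019 × 1.032 × 1.060 ≈ 1.20442.
Nominal growth factor: 1.70106. Real growth factor = 1.70106 / 1.20442 ≈ 1.41234.
Total real return ≈ 41.2343%.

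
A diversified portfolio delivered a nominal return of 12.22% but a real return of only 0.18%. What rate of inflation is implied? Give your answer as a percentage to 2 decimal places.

From (1+r_nom) = (1+r_real)(1+π), we get 1+π = (1 + 12.22%)/(1 + 0.18%) = 1.1222/1.0018 ≈ 1.12018.
So π ≈ 12.0184%.

12.02%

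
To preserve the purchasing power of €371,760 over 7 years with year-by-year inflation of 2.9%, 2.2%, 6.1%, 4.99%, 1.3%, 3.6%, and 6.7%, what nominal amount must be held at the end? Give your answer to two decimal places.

€487,669.81

Cumulative price-level factor: 1.029 × 1.022 × 1.061 × 1.0499 × 1.013 × 1.036 × 1.067 ≈ 1.3117866608.
Multiplying €371,760 by the price-level factor gives the future nominal sum.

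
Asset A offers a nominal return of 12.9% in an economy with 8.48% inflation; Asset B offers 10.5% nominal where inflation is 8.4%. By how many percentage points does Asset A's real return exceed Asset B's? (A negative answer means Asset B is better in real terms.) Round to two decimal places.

2.14

Asset A real return: 1.129/1.0848 − 1 = 4.074%.
Asset B real return: 1.105/1.084 − 1 = 1.937%.
Difference: 4.074 − 1.937 = 2.137 pp.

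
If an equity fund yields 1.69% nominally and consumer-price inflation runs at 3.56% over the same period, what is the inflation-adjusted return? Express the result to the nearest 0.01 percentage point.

Real return via the Fisher equation: (1 + 1.69%)/(1 + 3.56%) − 1 = 1.0169/1.0356 − 1 ≈ -0.01806.

-1.81%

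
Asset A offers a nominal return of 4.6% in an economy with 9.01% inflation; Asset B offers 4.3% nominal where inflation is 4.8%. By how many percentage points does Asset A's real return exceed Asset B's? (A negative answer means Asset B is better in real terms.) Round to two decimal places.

-3.57

Asset A real return: 1.046/1.0901 − 1 = -4.046%.
Asset B real return: 1.043/1.048 − 1 = -0.477%.
Difference: -4.046 − (-0.477) = -3.569 pp.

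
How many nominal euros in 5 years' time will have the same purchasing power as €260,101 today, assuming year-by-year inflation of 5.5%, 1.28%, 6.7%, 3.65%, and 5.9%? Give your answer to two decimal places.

Cumulative price-level factor: 1.055 × 1.0128 × 1.067 × 1.0365 × 1.059 ≈ 1.2514279148.
The nominal amount required is €260,101 scaled up by that factor.

€325,497.65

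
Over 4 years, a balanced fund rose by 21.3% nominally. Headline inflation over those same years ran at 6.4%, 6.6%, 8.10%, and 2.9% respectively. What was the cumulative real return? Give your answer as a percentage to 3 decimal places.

Cumulative inflation factor: 1.064 × 1.066 × 1.0810 × 1.029 ≈ 1.26165.
Nominal growth factor: 1.21300. Real growth factor = 1.21300 / 1.26165 ≈ 0.96144.
Total real return ≈ -3.8563%.

-3.856%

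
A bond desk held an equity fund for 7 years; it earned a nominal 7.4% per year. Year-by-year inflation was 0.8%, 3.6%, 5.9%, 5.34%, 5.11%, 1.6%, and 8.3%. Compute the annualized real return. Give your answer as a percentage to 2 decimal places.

Cumulative inflation factor: 1.008 × 1.036 × 1.059 × 1.0534 × 1.0511 × 1.016 × 1.083 ≈ 1.34734.
Nominal growth factor: 1.64828. Real growth factor = 1.64828 / 1.34734 ≈ 1.22336.
Annualized: 1.22336^(1/7) − 1 ≈ 0.02922.

2.92%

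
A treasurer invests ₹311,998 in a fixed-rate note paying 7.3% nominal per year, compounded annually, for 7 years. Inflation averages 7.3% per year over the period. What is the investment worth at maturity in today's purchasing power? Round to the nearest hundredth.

₹311,998.00

Nominal value at maturity: ₹311,998 × (1 + 7.3%)^7 ≈ ₹510,916.42.
Price-level factor over 7 years: (1 + 7.3%)^7 ≈ 1.6375631383.
Dividing the nominal maturity value by the price-level factor gives the value in today's money.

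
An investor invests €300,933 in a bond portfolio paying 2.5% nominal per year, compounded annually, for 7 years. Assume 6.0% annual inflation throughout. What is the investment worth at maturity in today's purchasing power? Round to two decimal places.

€237,900.75

Nominal value at maturity: €300,933 × (1 + 2.5%)^7 ≈ €357,714.77.
Price-level factor over 7 years: (1 + 6.0%)^7 ≈ 1.5036302590.
The maturity value deflated by that factor is the answer in today's purchasing power.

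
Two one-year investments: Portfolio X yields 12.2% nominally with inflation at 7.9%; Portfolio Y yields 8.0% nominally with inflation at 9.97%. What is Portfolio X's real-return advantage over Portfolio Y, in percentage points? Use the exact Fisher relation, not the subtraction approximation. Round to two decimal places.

Portfolio X real return: 1.122/1.079 − 1 = 3.985%.
Portfolio Y real return: 1.080/1.0997 − 1 = -1.791%.
Difference: 3.985 − (-1.791) = 5.776 pp.

5.78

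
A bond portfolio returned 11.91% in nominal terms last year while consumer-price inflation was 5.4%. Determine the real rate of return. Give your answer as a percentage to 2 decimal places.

6.18%

Real return via the Fisher equation: (1 + 11.91%)/(1 + 5.4%) − 1 = 1.1191/1.054 − 1 ≈ 0.06176.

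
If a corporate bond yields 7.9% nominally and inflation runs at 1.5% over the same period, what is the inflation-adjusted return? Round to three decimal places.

Real return via the Fisher equation: (1 + 7.9%)/(1 + 1.5%) − 1 = 1.079/1.015 − 1 ≈ 0.06305.

6.305%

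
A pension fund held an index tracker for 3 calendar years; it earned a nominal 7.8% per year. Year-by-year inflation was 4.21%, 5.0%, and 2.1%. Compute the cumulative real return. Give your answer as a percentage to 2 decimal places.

Cumulative inflation factor: 1.0421 × 1.050 × 1.021 ≈ 1.11718.
Nominal growth factor: 1.25273. Real growth factor = 1.25273 / 1.11718 ≈ 1.12133.
Total real return ≈ 12.1326%.

12.13%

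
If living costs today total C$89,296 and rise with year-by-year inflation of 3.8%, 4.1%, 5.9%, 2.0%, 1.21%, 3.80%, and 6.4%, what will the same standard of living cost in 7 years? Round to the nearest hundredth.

C$116,503.41

Cumulative price-level factor: 1.038 × 1.041 × 1.059 × 1.020 × 1.0121 × 1.0380 × 1.064 ≈ 1.3046878597.
The nominal amount required is C$89,296 scaled up by that factor.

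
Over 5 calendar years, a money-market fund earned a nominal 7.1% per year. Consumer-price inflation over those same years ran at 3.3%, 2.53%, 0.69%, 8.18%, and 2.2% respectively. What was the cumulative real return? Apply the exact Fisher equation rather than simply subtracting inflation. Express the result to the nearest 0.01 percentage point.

Cumulative inflation factor: 1.033 × 1.0253 × 1.0069 × 1.0818 × 1.022 ≈ 1.17906.
Nominal growth factor: 1.40912. Real growth factor = 1.40912 / 1.17906 ≈ 1.19512.
Total real return ≈ 19.5121%.

19.51%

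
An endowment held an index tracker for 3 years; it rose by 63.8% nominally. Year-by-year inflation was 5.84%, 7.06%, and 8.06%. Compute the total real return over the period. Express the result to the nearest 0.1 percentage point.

Cumulative inflation factor: 1.0584 × 1.0706 × 1.0806 ≈ 1.22445.
Nominal growth factor: 1.63800. Real growth factor = 1.63800 / 1.22445 ≈ 1.33774.
Total real return ≈ 33.7740%.

33.8%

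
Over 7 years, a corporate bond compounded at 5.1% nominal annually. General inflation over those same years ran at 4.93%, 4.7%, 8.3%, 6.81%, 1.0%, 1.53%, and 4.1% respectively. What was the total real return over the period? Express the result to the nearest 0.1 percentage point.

4.4%

Cumulative inflation factor: 1.0493 × 1.047 × 1.083 × 1.0681 × 1.010 × 1.0153 × 1.041 ≈ 1.35660.
Nominal growth factor: 1.41651. Real growth factor = 1.41651 / 1.35660 ≈ 1.04416.
Total real return ≈ 4.4157%.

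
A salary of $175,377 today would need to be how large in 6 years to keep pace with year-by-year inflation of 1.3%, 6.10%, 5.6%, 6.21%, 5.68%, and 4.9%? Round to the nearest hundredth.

$234,366.26

Cumulative price-level factor: 1.013 × 1.0610 × 1.056 × 1.0621 × 1.0568 × 1.049 ≈ 1.3363568653.
Multiplying $175,377 by the price-level factor gives the future nominal sum.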